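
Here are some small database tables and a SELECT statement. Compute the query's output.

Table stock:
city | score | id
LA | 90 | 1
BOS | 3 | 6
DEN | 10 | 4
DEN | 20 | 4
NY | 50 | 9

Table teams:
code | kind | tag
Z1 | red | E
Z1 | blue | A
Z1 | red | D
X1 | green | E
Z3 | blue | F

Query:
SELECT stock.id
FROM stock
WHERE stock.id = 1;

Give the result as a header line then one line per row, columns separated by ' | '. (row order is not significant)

== RESULT ==
stock.id
1

Derivation:
After WHERE (1 rows):
stock.city | stock.score | stock.id
LA | 90 | 1
After SELECT (1 rows):
stock.id
1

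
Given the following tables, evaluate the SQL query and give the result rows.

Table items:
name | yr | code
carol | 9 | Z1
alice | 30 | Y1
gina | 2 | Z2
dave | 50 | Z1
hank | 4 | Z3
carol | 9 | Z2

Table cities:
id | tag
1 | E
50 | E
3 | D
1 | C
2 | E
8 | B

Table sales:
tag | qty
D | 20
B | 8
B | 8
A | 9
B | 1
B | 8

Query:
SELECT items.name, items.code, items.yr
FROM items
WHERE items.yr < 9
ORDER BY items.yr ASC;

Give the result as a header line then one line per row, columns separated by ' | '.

After WHERE (2 rows):
items.name | items.yr | items.code
gina | 2 | Z2
hank | 4 | Z3
After SELECT (2 rows):
items.name | items.code | items.yr
gina | Z2 | 2
hank | Z3 | 4
After ORDER BY (2 rows):
items.name | items.code | items.yr
gina | Z2 | 2
hank | Z3 | 4

== RESULT ==
items.name | items.code | items.yr
gina | Z2 | 2
hank | Z3 | 4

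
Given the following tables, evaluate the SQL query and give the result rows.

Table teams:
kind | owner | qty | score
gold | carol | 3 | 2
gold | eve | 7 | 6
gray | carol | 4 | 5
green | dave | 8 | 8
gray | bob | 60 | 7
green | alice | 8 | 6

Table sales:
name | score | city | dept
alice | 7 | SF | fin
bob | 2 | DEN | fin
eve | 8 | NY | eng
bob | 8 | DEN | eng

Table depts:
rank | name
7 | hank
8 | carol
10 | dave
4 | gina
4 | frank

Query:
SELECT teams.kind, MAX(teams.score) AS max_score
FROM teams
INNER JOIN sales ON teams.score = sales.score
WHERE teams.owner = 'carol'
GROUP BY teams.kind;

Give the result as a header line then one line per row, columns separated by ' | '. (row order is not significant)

== RESULT ==
teams.kind | max_score
gold | 2

Derivation:
After JOIN sales (4 rows):
teams.kind | teams.owner | teams.qty | teams.score | sales.name | sales.score | sales.city | sales.dept
gold | carol | 3 | 2 | bob | 2 | DEN | fin
green | dave | 8 | 8 | eve | 8 | NY | eng
green | dave | 8 | 8 | bob | 8 | DEN | eng
gray | bob | 60 | 7 | alice | 7 | SF | fin
After WHERE (1 rows):
teams.kind | teams.owner | teams.qty | teams.score | sales.name | sales.score | sales.city | sales.dept
gold | carol | 3 | 2 | bob | 2 | DEN | fin
After GROUP BY (1 rows):
teams.kind | max_score
gold | 2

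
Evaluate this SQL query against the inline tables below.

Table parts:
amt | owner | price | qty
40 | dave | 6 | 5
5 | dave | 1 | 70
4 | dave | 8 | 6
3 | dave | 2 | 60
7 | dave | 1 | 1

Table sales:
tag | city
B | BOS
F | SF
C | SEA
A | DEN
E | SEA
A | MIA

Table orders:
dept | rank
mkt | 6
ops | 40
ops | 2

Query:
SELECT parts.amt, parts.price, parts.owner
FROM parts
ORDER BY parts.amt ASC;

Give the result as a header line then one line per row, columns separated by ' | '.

== RESULT ==
parts.amt | parts.price | parts.owner
3 | 2 | dave
4 | 8 | dave
5 | 1 | dave
7 | 1 | dave
40 | 6 | dave

Derivation:
After SELECT (5 rows):
parts.amt | parts.price | parts.owner
40 | 6 | dave
5 | 1 | dave
4 | 8 | dave
3 | 2 | dave
7 | 1 | dave
After ORDER BY (5 rows):
parts.amt | parts.price | parts.owner
3 | 2 | dave
4 | 8 | dave
5 | 1 | dave
7 | 1 | dave
40 | 6 | dave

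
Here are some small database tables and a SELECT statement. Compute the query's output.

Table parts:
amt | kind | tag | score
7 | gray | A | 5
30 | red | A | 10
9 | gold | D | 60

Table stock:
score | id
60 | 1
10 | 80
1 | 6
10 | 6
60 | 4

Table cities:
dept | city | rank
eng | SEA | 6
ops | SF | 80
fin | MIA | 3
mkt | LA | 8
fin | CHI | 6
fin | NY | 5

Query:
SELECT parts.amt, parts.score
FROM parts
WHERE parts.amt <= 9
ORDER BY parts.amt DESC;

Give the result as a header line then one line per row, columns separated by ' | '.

After WHERE (2 rows):
parts.amt | parts.kind | parts.tag | parts.score
7 | gray | A | 5
9 | gold | D | 60
After SELECT (2 rows):
parts.amt | parts.score
7 | 5
9 | 60
After ORDER BY (2 rows):
parts.amt | parts.score
9 | 60
7 | 5

== RESULT ==
parts.amt | parts.score
9 | 60
7 | 5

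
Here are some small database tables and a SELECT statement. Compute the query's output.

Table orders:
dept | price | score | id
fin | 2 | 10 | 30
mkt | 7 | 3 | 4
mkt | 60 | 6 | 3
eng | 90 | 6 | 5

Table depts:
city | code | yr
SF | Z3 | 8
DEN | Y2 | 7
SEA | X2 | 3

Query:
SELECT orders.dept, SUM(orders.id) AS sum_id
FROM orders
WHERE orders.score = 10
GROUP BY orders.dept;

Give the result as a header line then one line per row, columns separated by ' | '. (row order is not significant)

After WHERE (1 rows):
orders.dept | orders.price | orders.score | orders.id
fin | 2 | 10 | 30
After GROUP BY (1 rows):
orders.dept | sum_id
fin | 30

== RESULT ==
orders.dept | sum_id
fin | 30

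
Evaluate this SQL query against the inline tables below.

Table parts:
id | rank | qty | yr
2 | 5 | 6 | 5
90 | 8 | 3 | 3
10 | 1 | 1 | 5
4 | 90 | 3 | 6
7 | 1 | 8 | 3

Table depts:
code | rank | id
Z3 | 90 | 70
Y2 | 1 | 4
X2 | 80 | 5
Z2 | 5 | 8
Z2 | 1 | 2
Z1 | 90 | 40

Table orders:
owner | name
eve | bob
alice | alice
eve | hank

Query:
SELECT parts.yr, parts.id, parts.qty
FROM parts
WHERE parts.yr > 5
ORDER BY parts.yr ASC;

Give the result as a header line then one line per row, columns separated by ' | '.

== RESULT ==
parts.yr | parts.id | parts.qty
6 | 4 | 3

Derivation:
After WHERE (1 rows):
parts.id | parts.rank | parts.qty | parts.yr
4 | 90 | 3 | 6
After SELECT (1 rows):
parts.yr | parts.id | parts.qty
6 | 4 | 3
After ORDER BY (1 rows):
parts.yr | parts.id | parts.qty
6 | 4 | 3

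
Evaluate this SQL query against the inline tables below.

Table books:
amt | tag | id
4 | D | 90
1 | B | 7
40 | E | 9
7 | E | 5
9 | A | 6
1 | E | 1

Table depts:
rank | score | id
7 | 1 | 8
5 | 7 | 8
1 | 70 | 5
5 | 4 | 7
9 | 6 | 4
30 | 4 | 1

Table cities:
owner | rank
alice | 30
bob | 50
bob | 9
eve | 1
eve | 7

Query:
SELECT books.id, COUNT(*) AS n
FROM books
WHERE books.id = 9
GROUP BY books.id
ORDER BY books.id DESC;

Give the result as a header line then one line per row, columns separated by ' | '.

== RESULT ==
books.id | n
9 | 1

Derivation:
After WHERE (1 rows):
books.amt | books.tag | books.id
40 | E | 9
After GROUP BY (1 rows):
books.id | n
9 | 1
After ORDER BY (1 rows):
books.id | n
9 | 1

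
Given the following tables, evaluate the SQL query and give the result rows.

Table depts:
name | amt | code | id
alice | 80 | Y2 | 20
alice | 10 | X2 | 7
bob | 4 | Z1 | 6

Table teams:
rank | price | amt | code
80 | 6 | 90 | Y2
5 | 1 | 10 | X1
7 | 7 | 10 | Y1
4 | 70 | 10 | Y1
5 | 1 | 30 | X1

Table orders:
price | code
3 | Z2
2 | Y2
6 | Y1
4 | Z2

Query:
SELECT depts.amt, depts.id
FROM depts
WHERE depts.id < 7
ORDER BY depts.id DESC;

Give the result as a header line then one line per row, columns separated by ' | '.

After WHERE (1 rows):
depts.name | depts.amt | depts.code | depts.id
bob | 4 | Z1 | 6
After SELECT (1 rows):
depts.amt | depts.id
4 | 6
After ORDER BY (1 rows):
depts.amt | depts.id
4 | 6

== RESULT ==
depts.amt | depts.id
4 | 6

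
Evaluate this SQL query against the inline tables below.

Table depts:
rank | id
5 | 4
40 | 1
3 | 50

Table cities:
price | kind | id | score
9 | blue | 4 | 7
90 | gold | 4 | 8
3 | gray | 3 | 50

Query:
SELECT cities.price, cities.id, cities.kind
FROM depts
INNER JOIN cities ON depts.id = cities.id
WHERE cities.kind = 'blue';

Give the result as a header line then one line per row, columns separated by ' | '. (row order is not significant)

== RESULT ==
cities.price | cities.id | cities.kind
9 | 4 | blue

Derivation:
After JOIN cities (2 rows):
depts.rank | depts.id | cities.price | cities.kind | cities.id | cities.score
5 | 4 | 9 | blue | 4 | 7
5 | 4 | 90 | gold | 4 | 8
After WHERE (1 rows):
depts.rank | depts.id | cities.price | cities.kind | cities.id | cities.score
5 | 4 | 9 | blue | 4 | 7
After SELECT (1 rows):
cities.price | cities.id | cities.kind
9 | 4 | blue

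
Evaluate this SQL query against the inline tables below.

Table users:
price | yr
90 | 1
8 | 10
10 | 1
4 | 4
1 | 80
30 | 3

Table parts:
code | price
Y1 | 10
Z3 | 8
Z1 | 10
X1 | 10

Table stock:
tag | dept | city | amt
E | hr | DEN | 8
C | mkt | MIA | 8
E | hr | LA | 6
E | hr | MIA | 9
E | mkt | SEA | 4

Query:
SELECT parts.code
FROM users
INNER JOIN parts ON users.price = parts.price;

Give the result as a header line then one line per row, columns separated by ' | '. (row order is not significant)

== RESULT ==
parts.code
Z3
Y1
Z1
X1

Derivation:
After JOIN parts (4 rows):
users.price | users.yr | parts.code | parts.price
8 | 10 | Z3 | 8
10 | 1 | Y1 | 10
10 | 1 | Z1 | 10
10 | 1 | X1 | 10
After SELECT (4 rows):
parts.code
Z3
Y1
Z1
X1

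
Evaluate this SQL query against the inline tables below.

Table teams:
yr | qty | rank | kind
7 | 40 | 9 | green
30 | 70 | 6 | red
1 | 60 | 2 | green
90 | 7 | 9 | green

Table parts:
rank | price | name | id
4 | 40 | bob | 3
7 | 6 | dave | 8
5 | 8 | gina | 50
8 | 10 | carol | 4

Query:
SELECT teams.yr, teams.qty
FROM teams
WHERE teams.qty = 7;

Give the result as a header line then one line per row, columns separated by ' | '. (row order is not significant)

== RESULT ==
teams.yr | teams.qty
90 | 7

Derivation:
After WHERE (1 rows):
teams.yr | teams.qty | teams.rank | teams.kind
90 | 7 | 9 | green
After SELECT (1 rows):
teams.yr | teams.qty
90 | 7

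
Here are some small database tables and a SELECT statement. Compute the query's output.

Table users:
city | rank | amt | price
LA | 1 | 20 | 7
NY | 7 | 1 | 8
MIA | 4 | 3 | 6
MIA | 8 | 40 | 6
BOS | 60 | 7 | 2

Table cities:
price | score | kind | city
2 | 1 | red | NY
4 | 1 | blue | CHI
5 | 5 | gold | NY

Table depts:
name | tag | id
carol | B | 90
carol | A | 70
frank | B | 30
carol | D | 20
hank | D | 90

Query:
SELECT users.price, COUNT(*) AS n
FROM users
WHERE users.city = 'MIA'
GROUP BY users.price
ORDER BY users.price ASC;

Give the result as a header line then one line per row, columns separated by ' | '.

After WHERE (2 rows):
users.city | users.rank | users.amt | users.price
MIA | 4 | 3 | 6
MIA | 8 | 40 | 6
After GROUP BY (1 rows):
users.price | n
6 | 2
After ORDER BY (1 rows):
users.price | n
6 | 2

== RESULT ==
users.price | n
6 | 2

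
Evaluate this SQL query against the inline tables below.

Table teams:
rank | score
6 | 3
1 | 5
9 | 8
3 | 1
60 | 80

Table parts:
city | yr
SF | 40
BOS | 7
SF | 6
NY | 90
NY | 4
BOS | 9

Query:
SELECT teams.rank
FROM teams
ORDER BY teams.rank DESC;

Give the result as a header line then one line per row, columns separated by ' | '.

== RESULT ==
teams.rank
60
9
6
3
1

Derivation:
After SELECT (5 rows):
teams.rank
6
1
9
3
60
After ORDER BY (5 rows):
teams.rank
60
9
6
3
1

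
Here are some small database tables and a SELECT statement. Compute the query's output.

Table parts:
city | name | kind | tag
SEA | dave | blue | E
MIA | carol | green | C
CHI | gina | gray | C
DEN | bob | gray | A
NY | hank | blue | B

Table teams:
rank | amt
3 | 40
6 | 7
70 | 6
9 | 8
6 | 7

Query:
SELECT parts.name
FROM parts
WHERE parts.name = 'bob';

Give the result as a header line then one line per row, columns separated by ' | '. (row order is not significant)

== RESULT ==
parts.name
bob

Derivation:
After WHERE (1 rows):
parts.city | parts.name | parts.kind | parts.tag
DEN | bob | gray | A
After SELECT (1 rows):
parts.name
bob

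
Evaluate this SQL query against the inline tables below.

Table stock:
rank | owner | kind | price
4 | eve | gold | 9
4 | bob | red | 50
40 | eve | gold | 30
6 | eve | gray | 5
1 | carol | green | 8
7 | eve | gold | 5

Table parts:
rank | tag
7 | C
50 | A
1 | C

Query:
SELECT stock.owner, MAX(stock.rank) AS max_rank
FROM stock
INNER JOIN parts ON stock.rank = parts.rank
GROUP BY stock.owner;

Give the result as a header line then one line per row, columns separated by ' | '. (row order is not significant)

== RESULT ==
stock.owner | max_rank
carol | 1
eve | 7

Derivation:
After JOIN parts (2 rows):
stock.rank | stock.owner | stock.kind | stock.price | parts.rank | parts.tag
1 | carol | green | 8 | 1 | C
7 | eve | gold | 5 | 7 | C
After GROUP BY (2 rows):
stock.owner | max_rank
carol | 1
eve | 7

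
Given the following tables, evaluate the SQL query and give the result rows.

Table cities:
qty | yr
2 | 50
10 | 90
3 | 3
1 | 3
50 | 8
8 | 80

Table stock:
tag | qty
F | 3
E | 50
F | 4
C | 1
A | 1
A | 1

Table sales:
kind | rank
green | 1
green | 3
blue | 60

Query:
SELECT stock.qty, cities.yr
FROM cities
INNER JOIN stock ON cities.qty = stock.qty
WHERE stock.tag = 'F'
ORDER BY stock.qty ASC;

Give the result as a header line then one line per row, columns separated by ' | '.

After JOIN stock (5 rows):
cities.qty | cities.yr | stock.tag | stock.qty
3 | 3 | F | 3
1 | 3 | C | 1
1 | 3 | A | 1
1 | 3 | A | 1
50 | 8 | E | 50
After WHERE (1 rows):
cities.qty | cities.yr | stock.tag | stock.qty
3 | 3 | F | 3
After SELECT (1 rows):
stock.qty | cities.yr
3 | 3
After ORDER BY (1 rows):
stock.qty | cities.yr
3 | 3

== RESULT ==
stock.qty | cities.yr
3 | 3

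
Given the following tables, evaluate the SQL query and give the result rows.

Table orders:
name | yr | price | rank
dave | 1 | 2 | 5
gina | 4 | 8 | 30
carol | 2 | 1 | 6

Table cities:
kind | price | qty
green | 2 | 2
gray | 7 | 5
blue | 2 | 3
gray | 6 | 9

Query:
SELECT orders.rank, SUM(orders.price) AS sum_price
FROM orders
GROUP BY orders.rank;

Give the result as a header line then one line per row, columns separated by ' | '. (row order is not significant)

== RESULT ==
orders.rank | sum_price
5 | 2
30 | 8
6 | 1

Derivation:
After GROUP BY (3 rows):
orders.rank | sum_price
5 | 2
30 | 8
6 | 1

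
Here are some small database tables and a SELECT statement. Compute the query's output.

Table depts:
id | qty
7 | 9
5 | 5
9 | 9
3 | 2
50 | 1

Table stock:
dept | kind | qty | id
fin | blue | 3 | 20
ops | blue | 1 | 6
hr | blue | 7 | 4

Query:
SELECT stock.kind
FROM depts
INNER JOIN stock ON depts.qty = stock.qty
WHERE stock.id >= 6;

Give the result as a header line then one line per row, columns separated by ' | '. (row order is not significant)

After JOIN stock (1 rows):
depts.id | depts.qty | stock.dept | stock.kind | stock.qty | stock.id
50 | 1 | ops | blue | 1 | 6
After WHERE (1 rows):
depts.id | depts.qty | stock.dept | stock.kind | stock.qty | stock.id
50 | 1 | ops | blue | 1 | 6
After SELECT (1 rows):
stock.kind
blue

== RESULT ==
stock.kind
blue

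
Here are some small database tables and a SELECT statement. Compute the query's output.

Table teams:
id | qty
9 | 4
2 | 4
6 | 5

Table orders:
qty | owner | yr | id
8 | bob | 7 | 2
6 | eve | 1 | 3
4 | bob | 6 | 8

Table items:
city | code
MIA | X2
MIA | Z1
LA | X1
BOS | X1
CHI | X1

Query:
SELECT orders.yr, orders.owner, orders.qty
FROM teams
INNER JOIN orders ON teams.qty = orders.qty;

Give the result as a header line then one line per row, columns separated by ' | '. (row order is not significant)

== RESULT ==
orders.yr | orders.owner | orders.qty
6 | bob | 4
6 | bob | 4

Derivation:
After JOIN orders (2 rows):
teams.id | teams.qty | orders.qty | orders.owner | orders.yr | orders.id
9 | 4 | 4 | bob | 6 | 8
2 | 4 | 4 | bob | 6 | 8
After SELECT (2 rows):
orders.yr | orders.owner | orders.qty
6 | bob | 4
6 | bob | 4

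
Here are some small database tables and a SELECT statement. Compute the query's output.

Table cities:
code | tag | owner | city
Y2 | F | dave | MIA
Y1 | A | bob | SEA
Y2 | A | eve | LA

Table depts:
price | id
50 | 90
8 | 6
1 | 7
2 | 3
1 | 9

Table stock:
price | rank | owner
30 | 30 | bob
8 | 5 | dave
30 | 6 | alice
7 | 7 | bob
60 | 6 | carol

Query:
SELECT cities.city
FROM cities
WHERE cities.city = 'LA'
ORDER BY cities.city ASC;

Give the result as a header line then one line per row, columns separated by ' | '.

After WHERE (1 rows):
cities.code | cities.tag | cities.owner | cities.city
Y2 | A | eve | LA
After SELECT (1 rows):
cities.city
LA
After ORDER BY (1 rows):
cities.city
LA

== RESULT ==
cities.city
LA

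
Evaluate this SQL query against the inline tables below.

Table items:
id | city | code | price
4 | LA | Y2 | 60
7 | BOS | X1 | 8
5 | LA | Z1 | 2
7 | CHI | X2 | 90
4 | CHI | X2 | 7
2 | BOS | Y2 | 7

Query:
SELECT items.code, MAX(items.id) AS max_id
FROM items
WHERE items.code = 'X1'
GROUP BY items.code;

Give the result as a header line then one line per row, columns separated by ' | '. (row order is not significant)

== RESULT ==
items.code | max_id
X1 | 7

Derivation:
After WHERE (1 rows):
items.id | items.city | items.code | items.price
7 | BOS | X1 | 8
After GROUP BY (1 rows):
items.code | max_id
X1 | 7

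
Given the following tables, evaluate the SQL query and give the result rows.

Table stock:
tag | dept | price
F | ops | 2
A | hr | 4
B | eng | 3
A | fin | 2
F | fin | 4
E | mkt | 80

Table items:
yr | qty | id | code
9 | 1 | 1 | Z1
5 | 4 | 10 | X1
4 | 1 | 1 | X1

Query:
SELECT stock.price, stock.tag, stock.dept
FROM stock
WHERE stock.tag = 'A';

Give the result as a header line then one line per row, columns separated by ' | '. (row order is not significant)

After WHERE (2 rows):
stock.tag | stock.dept | stock.price
A | hr | 4
A | fin | 2
After SELECT (2 rows):
stock.price | stock.tag | stock.dept
4 | A | hr
2 | A | fin

== RESULT ==
stock.price | stock.tag | stock.dept
4 | A | hr
2 | A | fin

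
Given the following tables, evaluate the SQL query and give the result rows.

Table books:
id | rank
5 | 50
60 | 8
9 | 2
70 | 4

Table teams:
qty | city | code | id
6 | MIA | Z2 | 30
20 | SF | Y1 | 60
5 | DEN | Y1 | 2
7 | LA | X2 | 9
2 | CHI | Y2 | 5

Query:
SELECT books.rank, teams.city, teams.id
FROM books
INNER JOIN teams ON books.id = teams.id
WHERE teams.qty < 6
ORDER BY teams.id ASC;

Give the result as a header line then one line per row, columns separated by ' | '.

== RESULT ==
books.rank | teams.city | teams.id
50 | CHI | 5

Derivation:
After JOIN teams (3 rows):
books.id | books.rank | teams.qty | teams.city | teams.code | teams.id
5 | 50 | 2 | CHI | Y2 | 5
60 | 8 | 20 | SF | Y1 | 60
9 | 2 | 7 | LA | X2 | 9
After WHERE (1 rows):
books.id | books.rank | teams.qty | teams.city | teams.code | teams.id
5 | 50 | 2 | CHI | Y2 | 5
After SELECT (1 rows):
books.rank | teams.city | teams.id
50 | CHI | 5
After ORDER BY (1 rows):
books.rank | teams.city | teams.id
50 | CHI | 5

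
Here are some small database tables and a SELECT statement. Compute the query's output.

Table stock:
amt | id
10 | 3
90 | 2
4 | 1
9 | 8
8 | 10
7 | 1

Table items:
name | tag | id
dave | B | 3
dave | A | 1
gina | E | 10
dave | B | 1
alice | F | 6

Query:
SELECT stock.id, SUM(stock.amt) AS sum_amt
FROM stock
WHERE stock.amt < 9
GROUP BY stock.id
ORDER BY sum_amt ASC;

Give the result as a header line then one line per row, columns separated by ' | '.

After WHERE (3 rows):
stock.amt | stock.id
4 | 1
8 | 10
7 | 1
After GROUP BY (2 rows):
stock.id | sum_amt
1 | 11
10 | 8
After ORDER BY (2 rows):
stock.id | sum_amt
10 | 8
1 | 11

== RESULT ==
stock.id | sum_amt
10 | 8
1 | 11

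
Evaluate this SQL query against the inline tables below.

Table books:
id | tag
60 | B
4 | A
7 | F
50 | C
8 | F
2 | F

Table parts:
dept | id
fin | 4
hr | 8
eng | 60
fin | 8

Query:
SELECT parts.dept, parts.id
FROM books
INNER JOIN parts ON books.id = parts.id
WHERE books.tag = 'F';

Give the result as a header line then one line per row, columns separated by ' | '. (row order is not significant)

After JOIN parts (4 rows):
books.id | books.tag | parts.dept | parts.id
60 | B | eng | 60
4 | A | fin | 4
8 | F | hr | 8
8 | F | fin | 8
After WHERE (2 rows):
books.id | books.tag | parts.dept | parts.id
8 | F | hr | 8
8 | F | fin | 8
After SELECT (2 rows):
parts.dept | parts.id
hr | 8
fin | 8

== RESULT ==
parts.dept | parts.id
hr | 8
fin | 8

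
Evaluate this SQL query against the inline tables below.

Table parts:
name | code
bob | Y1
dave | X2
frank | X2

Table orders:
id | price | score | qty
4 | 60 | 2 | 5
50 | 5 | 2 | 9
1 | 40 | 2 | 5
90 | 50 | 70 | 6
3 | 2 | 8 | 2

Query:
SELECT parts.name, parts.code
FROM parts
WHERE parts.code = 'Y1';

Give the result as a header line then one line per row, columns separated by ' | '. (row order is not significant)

== RESULT ==
parts.name | parts.code
bob | Y1

Derivation:
After WHERE (1 rows):
parts.name | parts.code
bob | Y1
After SELECT (1 rows):
parts.name | parts.code
bob | Y1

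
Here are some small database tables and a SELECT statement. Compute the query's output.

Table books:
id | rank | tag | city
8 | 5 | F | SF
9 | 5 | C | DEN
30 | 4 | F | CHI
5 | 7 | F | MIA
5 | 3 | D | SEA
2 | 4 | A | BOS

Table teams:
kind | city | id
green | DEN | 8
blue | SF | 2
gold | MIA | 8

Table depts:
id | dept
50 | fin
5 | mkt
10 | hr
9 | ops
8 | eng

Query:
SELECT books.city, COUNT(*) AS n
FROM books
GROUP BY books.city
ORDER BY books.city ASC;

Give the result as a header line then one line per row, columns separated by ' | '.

== RESULT ==
books.city | n
BOS | 1
CHI | 1
DEN | 1
MIA | 1
SEA | 1
SF | 1

Derivation:
After GROUP BY (6 rows):
books.city | n
SF | 1
DEN | 1
CHI | 1
MIA | 1
SEA | 1
BOS | 1
After ORDER BY (6 rows):
books.city | n
BOS | 1
CHI | 1
DEN | 1
MIA | 1
SEA | 1
SF | 1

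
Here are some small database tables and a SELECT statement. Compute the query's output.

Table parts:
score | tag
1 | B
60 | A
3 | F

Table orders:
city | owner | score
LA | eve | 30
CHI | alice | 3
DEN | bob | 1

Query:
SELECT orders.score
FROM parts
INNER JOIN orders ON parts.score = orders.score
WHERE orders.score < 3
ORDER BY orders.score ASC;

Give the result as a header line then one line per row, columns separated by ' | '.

== RESULT ==
orders.score
1

Derivation:
After JOIN orders (2 rows):
parts.score | parts.tag | orders.city | orders.owner | orders.score
1 | B | DEN | bob | 1
3 | F | CHI | alice | 3
After WHERE (1 rows):
parts.score | parts.tag | orders.city | orders.owner | orders.score
1 | B | DEN | bob | 1
After SELECT (1 rows):
orders.score
1
After ORDER BY (1 rows):
orders.score
1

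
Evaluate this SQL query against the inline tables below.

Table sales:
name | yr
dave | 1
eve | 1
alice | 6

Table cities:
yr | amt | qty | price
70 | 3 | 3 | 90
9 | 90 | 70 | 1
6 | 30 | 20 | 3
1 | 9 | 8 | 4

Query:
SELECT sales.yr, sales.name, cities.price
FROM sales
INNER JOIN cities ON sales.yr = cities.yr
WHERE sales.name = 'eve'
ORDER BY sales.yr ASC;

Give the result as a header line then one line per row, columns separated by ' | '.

After JOIN cities (3 rows):
sales.name | sales.yr | cities.yr | cities.amt | cities.qty | cities.price
dave | 1 | 1 | 9 | 8 | 4
eve | 1 | 1 | 9 | 8 | 4
alice | 6 | 6 | 30 | 20 | 3
After WHERE (1 rows):
sales.name | sales.yr | cities.yr | cities.amt | cities.qty | cities.price
eve | 1 | 1 | 9 | 8 | 4
After SELECT (1 rows):
sales.yr | sales.name | cities.price
1 | eve | 4
After ORDER BY (1 rows):
sales.yr | sales.name | cities.price
1 | eve | 4

== RESULT ==
sales.yr | sales.name | cities.price
1 | eve | 4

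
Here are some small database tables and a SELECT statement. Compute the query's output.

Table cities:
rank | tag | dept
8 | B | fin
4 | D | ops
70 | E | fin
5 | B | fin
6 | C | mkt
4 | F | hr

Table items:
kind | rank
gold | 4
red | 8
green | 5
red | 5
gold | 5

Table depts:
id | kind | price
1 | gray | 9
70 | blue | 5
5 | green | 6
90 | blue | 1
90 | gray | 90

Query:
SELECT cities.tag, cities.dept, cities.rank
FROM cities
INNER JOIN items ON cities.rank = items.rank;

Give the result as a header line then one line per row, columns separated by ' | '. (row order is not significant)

== RESULT ==
cities.tag | cities.dept | cities.rank
B | fin | 8
D | ops | 4
B | fin | 5
B | fin | 5
B | fin | 5
F | hr | 4

Derivation:
After JOIN items (6 rows):
cities.rank | cities.tag | cities.dept | items.kind | items.rank
8 | B | fin | red | 8
4 | D | ops | gold | 4
5 | B | fin | green | 5
5 | B | fin | red | 5
5 | B | fin | gold | 5
4 | F | hr | gold | 4
After SELECT (6 rows):
cities.tag | cities.dept | cities.rank
B | fin | 8
D | ops | 4
B | fin | 5
B | fin | 5
B | fin | 5
F | hr | 4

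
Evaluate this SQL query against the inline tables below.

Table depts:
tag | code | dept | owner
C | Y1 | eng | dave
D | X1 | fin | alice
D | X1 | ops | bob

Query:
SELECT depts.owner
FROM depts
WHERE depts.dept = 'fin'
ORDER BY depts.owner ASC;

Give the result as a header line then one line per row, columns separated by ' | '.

After WHERE (1 rows):
depts.tag | depts.code | depts.dept | depts.owner
D | X1 | fin | alice
After SELECT (1 rows):
depts.owner
alice
After ORDER BY (1 rows):
depts.owner
alice

== RESULT ==
depts.owner
alice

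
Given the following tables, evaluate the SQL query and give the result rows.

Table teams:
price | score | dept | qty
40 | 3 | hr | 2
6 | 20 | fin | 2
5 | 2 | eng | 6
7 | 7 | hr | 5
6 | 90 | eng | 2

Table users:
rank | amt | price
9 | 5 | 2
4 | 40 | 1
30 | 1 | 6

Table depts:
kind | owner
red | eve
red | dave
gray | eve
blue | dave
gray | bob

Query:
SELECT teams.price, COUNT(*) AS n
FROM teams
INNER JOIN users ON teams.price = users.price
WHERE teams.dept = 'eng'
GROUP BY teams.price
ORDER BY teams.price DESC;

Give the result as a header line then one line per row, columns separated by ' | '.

== RESULT ==
teams.price | n
6 | 1

Derivation:
After JOIN users (2 rows):
teams.price | teams.score | teams.dept | teams.qty | users.rank | users.amt | users.price
6 | 20 | fin | 2 | 30 | 1 | 6
6 | 90 | eng | 2 | 30 | 1 | 6
After WHERE (1 rows):
teams.price | teams.score | teams.dept | teams.qty | users.rank | users.amt | users.price
6 | 90 | eng | 2 | 30 | 1 | 6
After GROUP BY (1 rows):
teams.price | n
6 | 1
After ORDER BY (1 rows):
teams.price | n
6 | 1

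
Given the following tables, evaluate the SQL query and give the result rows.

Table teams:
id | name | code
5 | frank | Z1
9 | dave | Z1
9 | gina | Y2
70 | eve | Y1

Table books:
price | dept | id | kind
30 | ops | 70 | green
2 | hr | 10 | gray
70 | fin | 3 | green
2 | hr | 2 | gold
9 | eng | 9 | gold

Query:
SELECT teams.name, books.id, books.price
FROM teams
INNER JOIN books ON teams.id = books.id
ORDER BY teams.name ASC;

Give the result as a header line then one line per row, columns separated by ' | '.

After JOIN books (3 rows):
teams.id | teams.name | teams.code | books.price | books.dept | books.id | books.kind
9 | dave | Z1 | 9 | eng | 9 | gold
9 | gina | Y2 | 9 | eng | 9 | gold
70 | eve | Y1 | 30 | ops | 70 | green
After SELECT (3 rows):
teams.name | books.id | books.price
dave | 9 | 9
gina | 9 | 9
eve | 70 | 30
After ORDER BY (3 rows):
teams.name | books.id | books.price
dave | 9 | 9
eve | 70 | 30
gina | 9 | 9

== RESULT ==
teams.name | books.id | books.price
dave | 9 | 9
eve | 70 | 30
gina | 9 | 9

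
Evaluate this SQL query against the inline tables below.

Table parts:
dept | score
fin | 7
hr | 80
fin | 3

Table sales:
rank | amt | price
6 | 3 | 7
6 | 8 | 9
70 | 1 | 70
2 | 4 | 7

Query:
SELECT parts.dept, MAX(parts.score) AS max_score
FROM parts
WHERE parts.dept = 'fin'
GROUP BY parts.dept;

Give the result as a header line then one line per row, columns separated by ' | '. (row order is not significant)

== RESULT ==
parts.dept | max_score
fin | 7

Derivation:
After WHERE (2 rows):
parts.dept | parts.score
fin | 7
fin | 3
After GROUP BY (1 rows):
parts.dept | max_score
fin | 7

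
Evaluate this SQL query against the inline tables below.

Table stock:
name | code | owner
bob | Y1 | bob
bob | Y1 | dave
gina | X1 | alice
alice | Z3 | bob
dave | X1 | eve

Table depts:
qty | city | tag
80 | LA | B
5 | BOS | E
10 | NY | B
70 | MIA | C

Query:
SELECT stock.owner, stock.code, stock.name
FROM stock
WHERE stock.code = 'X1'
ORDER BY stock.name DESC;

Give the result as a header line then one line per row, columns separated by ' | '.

After WHERE (2 rows):
stock.name | stock.code | stock.owner
gina | X1 | alice
dave | X1 | eve
After SELECT (2 rows):
stock.owner | stock.code | stock.name
alice | X1 | gina
eve | X1 | dave
After ORDER BY (2 rows):
stock.owner | stock.code | stock.name
alice | X1 | gina
eve | X1 | dave

== RESULT ==
stock.owner | stock.code | stock.name
alice | X1 | gina
eve | X1 | dave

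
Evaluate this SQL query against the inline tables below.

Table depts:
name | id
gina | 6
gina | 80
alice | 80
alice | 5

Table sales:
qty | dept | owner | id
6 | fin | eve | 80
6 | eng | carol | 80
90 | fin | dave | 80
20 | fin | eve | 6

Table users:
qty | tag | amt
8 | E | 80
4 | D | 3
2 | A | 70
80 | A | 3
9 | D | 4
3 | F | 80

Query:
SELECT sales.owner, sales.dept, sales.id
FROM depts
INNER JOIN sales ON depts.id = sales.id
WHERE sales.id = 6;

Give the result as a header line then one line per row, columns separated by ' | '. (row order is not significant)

After JOIN sales (7 rows):
depts.name | depts.id | sales.qty | sales.dept | sales.owner | sales.id
gina | 6 | 20 | fin | eve | 6
gina | 80 | 6 | fin | eve | 80
gina | 80 | 6 | eng | carol | 80
gina | 80 | 90 | fin | dave | 80
alice | 80 | 6 | fin | eve | 80
alice | 80 | 6 | eng | carol | 80
alice | 80 | 90 | fin | dave | 80
After WHERE (1 rows):
depts.name | depts.id | sales.qty | sales.dept | sales.owner | sales.id
gina | 6 | 20 | fin | eve | 6
After SELECT (1 rows):
sales.owner | sales.dept | sales.id
eve | fin | 6

== RESULT ==
sales.owner | sales.dept | sales.id
eve | fin | 6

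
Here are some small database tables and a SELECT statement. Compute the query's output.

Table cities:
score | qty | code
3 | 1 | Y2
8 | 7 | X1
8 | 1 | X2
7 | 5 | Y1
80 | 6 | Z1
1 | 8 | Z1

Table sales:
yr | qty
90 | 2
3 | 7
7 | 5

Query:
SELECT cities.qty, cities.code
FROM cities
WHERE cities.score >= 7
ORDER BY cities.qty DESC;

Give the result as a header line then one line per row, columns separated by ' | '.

After WHERE (4 rows):
cities.score | cities.qty | cities.code
8 | 7 | X1
8 | 1 | X2
7 | 5 | Y1
80 | 6 | Z1
After SELECT (4 rows):
cities.qty | cities.code
7 | X1
1 | X2
5 | Y1
6 | Z1
After ORDER BY (4 rows):
cities.qty | cities.code
7 | X1
6 | Z1
5 | Y1
1 | X2

== RESULT ==
cities.qty | cities.code
7 | X1
6 | Z1
5 | Y1
1 | X2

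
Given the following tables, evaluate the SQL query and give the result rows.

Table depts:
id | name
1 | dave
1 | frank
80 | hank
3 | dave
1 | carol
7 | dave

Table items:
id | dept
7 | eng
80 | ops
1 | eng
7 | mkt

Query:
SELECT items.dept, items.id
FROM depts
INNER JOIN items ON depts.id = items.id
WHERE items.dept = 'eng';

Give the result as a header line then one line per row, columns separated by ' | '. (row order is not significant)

== RESULT ==
items.dept | items.id
eng | 1
eng | 1
eng | 1
eng | 7

Derivation:
After JOIN items (6 rows):
depts.id | depts.name | items.id | items.dept
1 | dave | 1 | eng
1 | frank | 1 | eng
80 | hank | 80 | ops
1 | carol | 1 | eng
7 | dave | 7 | eng
7 | dave | 7 | mkt
After WHERE (4 rows):
depts.id | depts.name | items.id | items.dept
1 | dave | 1 | eng
1 | frank | 1 | eng
1 | carol | 1 | eng
7 | dave | 7 | eng
After SELECT (4 rows):
items.dept | items.id
eng | 1
eng | 1
eng | 1
eng | 7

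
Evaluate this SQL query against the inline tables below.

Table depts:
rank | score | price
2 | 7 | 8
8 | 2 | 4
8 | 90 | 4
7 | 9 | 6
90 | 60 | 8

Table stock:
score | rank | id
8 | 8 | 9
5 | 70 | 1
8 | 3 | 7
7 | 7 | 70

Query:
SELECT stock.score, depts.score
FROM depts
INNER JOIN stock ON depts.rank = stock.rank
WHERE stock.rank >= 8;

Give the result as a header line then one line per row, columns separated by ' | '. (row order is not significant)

== RESULT ==
stock.score | depts.score
8 | 2
8 | 90

Derivation:
After JOIN stock (3 rows):
depts.rank | depts.score | depts.price | stock.score | stock.rank | stock.id
8 | 2 | 4 | 8 | 8 | 9
8 | 90 | 4 | 8 | 8 | 9
7 | 9 | 6 | 7 | 7 | 70
After WHERE (2 rows):
depts.rank | depts.score | depts.price | stock.score | stock.rank | stock.id
8 | 2 | 4 | 8 | 8 | 9
8 | 90 | 4 | 8 | 8 | 9
After SELECT (2 rows):
stock.score | depts.score
8 | 2
8 | 90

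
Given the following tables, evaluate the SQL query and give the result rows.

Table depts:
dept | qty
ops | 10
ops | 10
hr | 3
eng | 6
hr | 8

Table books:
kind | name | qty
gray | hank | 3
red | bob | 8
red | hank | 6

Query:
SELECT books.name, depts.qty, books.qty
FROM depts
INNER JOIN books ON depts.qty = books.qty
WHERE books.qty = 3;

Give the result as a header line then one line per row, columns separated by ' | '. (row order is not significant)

After JOIN books (3 rows):
depts.dept | depts.qty | books.kind | books.name | books.qty
hr | 3 | gray | hank | 3
eng | 6 | red | hank | 6
hr | 8 | red | bob | 8
After WHERE (1 rows):
depts.dept | depts.qty | books.kind | books.name | books.qty
hr | 3 | gray | hank | 3
After SELECT (1 rows):
books.name | depts.qty | books.qty
hank | 3 | 3

== RESULT ==
books.name | depts.qty | books.qty
hank | 3 | 3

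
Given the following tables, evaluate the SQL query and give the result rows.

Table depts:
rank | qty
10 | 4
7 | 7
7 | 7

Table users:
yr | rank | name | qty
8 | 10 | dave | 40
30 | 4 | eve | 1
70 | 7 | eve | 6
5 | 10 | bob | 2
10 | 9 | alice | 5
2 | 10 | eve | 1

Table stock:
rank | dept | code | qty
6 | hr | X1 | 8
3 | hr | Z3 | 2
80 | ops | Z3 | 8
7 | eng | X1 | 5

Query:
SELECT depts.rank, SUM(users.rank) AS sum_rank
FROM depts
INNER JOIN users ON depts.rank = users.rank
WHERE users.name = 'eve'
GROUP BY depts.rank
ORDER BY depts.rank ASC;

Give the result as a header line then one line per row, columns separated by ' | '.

After JOIN users (5 rows):
depts.rank | depts.qty | users.yr | users.rank | users.name | users.qty
10 | 4 | 8 | 10 | dave | 40
10 | 4 | 5 | 10 | bob | 2
10 | 4 | 2 | 10 | eve | 1
7 | 7 | 70 | 7 | eve | 6
7 | 7 | 70 | 7 | eve | 6
After WHERE (3 rows):
depts.rank | depts.qty | users.yr | users.rank | users.name | users.qty
10 | 4 | 2 | 10 | eve | 1
7 | 7 | 70 | 7 | eve | 6
7 | 7 | 70 | 7 | eve | 6
After GROUP BY (2 rows):
depts.rank | sum_rank
10 | 10
7 | 14
After ORDER BY (2 rows):
depts.rank | sum_rank
7 | 14
10 | 10

== RESULT ==
depts.rank | sum_rank
7 | 14
10 | 10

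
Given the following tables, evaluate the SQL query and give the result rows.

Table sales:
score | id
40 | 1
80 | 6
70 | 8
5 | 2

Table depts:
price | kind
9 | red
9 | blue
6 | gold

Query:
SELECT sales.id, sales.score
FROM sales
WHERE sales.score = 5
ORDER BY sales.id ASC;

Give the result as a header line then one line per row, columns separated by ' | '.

After WHERE (1 rows):
sales.score | sales.id
5 | 2
After SELECT (1 rows):
sales.id | sales.score
2 | 5
After ORDER BY (1 rows):
sales.id | sales.score
2 | 5

== RESULT ==
sales.id | sales.score
2 | 5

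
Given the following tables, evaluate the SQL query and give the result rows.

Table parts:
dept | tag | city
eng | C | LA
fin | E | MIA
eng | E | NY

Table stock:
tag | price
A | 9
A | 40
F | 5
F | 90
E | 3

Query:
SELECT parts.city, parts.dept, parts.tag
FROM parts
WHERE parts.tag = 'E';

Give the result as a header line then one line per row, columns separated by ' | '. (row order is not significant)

After WHERE (2 rows):
parts.dept | parts.tag | parts.city
fin | E | MIA
eng | E | NY
After SELECT (2 rows):
parts.city | parts.dept | parts.tag
MIA | fin | E
NY | eng | E

== RESULT ==
parts.city | parts.dept | parts.tag
MIA | fin | E
NY | eng | E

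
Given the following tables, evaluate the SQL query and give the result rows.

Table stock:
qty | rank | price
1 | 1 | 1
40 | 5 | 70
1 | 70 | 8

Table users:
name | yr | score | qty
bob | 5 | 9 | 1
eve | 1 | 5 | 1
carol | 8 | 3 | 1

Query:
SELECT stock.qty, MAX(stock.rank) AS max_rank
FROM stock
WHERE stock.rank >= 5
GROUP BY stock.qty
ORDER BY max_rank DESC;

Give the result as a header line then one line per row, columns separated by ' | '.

After WHERE (2 rows):
stock.qty | stock.rank | stock.price
40 | 5 | 70
1 | 70 | 8
After GROUP BY (2 rows):
stock.qty | max_rank
40 | 5
1 | 70
After ORDER BY (2 rows):
stock.qty | max_rank
1 | 70
40 | 5

== RESULT ==
stock.qty | max_rank
1 | 70
40 | 5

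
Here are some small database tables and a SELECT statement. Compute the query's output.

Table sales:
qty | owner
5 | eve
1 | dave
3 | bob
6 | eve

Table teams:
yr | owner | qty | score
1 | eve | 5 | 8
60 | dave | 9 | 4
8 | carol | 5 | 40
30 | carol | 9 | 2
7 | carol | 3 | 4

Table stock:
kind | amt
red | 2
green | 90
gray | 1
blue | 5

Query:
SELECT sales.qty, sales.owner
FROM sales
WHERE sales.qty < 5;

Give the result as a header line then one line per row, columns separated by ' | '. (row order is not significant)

== RESULT ==
sales.qty | sales.owner
1 | dave
3 | bob

Derivation:
After WHERE (2 rows):
sales.qty | sales.owner
1 | dave
3 | bob
After SELECT (2 rows):
sales.qty | sales.owner
1 | dave
3 | bob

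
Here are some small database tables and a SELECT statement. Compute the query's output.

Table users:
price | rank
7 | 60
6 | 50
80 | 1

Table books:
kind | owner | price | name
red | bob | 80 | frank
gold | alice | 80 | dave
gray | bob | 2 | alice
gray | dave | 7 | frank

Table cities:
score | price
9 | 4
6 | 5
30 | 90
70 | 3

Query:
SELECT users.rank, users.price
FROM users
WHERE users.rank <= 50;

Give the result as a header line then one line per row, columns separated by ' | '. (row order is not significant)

== RESULT ==
users.rank | users.price
50 | 6
1 | 80

Derivation:
After WHERE (2 rows):
users.price | users.rank
6 | 50
80 | 1
After SELECT (2 rows):
users.rank | users.price
50 | 6
1 | 80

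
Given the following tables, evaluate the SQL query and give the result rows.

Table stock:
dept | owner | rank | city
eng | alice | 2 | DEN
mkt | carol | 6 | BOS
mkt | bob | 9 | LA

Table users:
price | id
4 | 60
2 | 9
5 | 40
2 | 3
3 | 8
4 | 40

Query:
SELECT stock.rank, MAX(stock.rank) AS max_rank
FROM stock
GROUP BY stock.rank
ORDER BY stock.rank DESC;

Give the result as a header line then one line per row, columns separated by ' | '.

After GROUP BY (3 rows):
stock.rank | max_rank
2 | 2
6 | 6
9 | 9
After ORDER BY (3 rows):
stock.rank | max_rank
9 | 9
6 | 6
2 | 2

== RESULT ==
stock.rank | max_rank
9 | 9
6 | 6
2 | 2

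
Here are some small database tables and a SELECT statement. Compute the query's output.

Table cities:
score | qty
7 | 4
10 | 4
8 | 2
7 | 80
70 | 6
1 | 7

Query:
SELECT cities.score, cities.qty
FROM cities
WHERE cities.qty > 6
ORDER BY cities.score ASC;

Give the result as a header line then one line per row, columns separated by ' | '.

== RESULT ==
cities.score | cities.qty
1 | 7
7 | 80

Derivation:
After WHERE (2 rows):
cities.score | cities.qty
7 | 80
1 | 7
After SELECT (2 rows):
cities.score | cities.qty
7 | 80
1 | 7
After ORDER BY (2 rows):
cities.score | cities.qty
1 | 7
7 | 80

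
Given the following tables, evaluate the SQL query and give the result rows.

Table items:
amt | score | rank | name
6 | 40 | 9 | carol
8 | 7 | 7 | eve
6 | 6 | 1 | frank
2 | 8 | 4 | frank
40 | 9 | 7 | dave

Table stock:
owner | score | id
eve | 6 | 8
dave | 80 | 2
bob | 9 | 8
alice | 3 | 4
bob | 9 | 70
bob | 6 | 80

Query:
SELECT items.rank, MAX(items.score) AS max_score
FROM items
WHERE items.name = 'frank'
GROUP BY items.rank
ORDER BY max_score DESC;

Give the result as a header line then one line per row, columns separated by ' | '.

After WHERE (2 rows):
items.amt | items.score | items.rank | items.name
6 | 6 | 1 | frank
2 | 8 | 4 | frank
After GROUP BY (2 rows):
items.rank | max_score
1 | 6
4 | 8
After ORDER BY (2 rows):
items.rank | max_score
4 | 8
1 | 6

== RESULT ==
items.rank | max_score
4 | 8
1 | 6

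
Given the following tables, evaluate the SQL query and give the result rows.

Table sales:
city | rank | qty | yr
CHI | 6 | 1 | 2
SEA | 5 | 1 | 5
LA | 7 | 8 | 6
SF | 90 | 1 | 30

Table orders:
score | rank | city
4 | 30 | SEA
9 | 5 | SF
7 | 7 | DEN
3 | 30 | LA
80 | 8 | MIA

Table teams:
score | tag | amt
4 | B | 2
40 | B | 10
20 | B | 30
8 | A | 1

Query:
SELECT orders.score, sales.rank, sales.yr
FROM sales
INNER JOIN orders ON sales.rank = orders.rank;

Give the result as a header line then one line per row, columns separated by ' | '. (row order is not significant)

== RESULT ==
orders.score | sales.rank | sales.yr
9 | 5 | 5
7 | 7 | 6

Derivation:
After JOIN orders (2 rows):
sales.city | sales.rank | sales.qty | sales.yr | orders.score | orders.rank | orders.city
SEA | 5 | 1 | 5 | 9 | 5 | SF
LA | 7 | 8 | 6 | 7 | 7 | DEN
After SELECT (2 rows):
orders.score | sales.rank | sales.yr
9 | 5 | 5
7 | 7 | 6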